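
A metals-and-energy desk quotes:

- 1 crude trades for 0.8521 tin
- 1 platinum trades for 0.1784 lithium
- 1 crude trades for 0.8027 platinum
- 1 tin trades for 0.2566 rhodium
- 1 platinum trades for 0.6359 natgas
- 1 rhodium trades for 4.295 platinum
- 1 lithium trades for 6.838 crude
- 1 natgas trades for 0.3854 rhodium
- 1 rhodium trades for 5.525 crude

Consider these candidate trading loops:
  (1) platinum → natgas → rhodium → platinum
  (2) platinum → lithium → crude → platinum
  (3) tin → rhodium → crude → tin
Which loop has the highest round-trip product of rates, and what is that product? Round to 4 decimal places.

(1) 0.6359 × 0.3854 × 4.295 = 1.05260
(2) 0.1784 × 6.838 × 0.8027 = 0.97921
(3) 0.2566 × 5.525 × 0.8521 = 1.20803
Highest is cycle (3) at 1.2080 (>1, arbitrage).

1.2080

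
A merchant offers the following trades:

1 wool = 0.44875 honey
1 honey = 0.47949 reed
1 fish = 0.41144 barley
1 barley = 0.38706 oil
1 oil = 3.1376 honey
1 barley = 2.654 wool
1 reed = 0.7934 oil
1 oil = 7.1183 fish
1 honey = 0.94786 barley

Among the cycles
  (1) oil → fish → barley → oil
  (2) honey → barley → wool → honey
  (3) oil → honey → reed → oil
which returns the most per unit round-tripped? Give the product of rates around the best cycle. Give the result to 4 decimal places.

(1) 7.1183 × 0.41144 × 0.38706 = 1.13360
(2) 0.94786 × 2.654 × 0.44875 = 1.12888
(3) 3.1376 × 0.47949 × 0.7934 = 1.19363
Highest is cycle (3) at 1.1936 (>1, arbitrage).

1.1936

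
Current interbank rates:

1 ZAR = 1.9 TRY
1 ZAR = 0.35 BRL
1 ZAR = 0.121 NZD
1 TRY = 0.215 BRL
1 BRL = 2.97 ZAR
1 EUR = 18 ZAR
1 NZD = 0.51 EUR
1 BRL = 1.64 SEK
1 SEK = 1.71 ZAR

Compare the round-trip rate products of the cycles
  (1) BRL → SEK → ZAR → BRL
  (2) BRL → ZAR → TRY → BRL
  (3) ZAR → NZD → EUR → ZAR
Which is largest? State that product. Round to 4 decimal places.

(1) 1.64 × 1.71 × 0.35 = 0.98154
(2) 2.97 × 1.9 × 0.215 = 1.21325
(3) 0.121 × 0.51 × 18 = 1.11078
Highest is cycle (2) at 1.2132 (>1, arbitrage).

1.2132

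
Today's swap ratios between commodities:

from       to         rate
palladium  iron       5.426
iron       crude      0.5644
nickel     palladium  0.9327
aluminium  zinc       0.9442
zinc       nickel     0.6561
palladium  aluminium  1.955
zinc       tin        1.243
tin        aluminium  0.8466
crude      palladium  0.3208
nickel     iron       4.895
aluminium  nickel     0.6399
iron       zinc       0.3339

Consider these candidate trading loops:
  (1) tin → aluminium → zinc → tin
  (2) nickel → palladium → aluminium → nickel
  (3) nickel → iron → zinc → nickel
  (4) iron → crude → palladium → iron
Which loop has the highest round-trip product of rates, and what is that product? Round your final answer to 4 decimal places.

1.1668

(1) 0.8466 × 0.9442 × 1.243 = 0.99360
(2) 0.9327 × 1.955 × 0.6399 = 1.16681
(3) 4.895 × 0.3339 × 0.6561 = 1.07236
(4) 0.5644 × 0.3208 × 5.426 = 0.98243
Highest is cycle (2) at 1.1668 (>1, arbitrage).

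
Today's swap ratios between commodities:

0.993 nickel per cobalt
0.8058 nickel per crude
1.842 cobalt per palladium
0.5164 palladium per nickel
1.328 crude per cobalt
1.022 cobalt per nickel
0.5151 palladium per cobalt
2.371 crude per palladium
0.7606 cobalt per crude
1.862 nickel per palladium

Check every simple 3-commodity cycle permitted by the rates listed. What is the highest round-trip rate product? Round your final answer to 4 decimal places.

1.0936

nickel→cobalt→crude→nickel: 1.022 × 1.328 × 0.8058 = 1.09364
palladium→crude→nickel→palladium: 2.371 × 0.8058 × 0.5164 = 0.98661
palladium→nickel→cobalt→palladium: 1.862 × 1.022 × 0.5151 = 0.98022
palladium→cobalt→nickel→palladium: 1.842 × 0.993 × 0.5164 = 0.94455
palladium→crude→cobalt→palladium: 2.371 × 0.7606 × 0.5151 = 0.92892
Maximum is nickel→cobalt→crude→nickel at 1.0936; arbitrage exists.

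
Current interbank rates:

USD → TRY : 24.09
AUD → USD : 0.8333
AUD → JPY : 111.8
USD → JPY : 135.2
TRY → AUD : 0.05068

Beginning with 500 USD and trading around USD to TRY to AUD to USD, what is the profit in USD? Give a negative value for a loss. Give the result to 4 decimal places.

8.6802

500 USD × 24.09 = 12045 TRY
12045 TRY × 0.05068 = 610.4406 AUD
610.4406 AUD × 0.8333 = 508.68015198 USD
Net change: 508.68015198 − 500 = 8.68015198 USD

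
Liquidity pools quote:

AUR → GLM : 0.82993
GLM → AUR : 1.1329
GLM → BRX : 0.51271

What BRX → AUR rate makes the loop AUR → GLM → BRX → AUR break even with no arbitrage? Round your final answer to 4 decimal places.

2.3501

Known legs of the cycle: 0.82993 × 0.51271 = 0.4255134103
For no arbitrage the full-cycle product must be 1, so the missing rate is 1 / 0.4255134103 ≈ 2.350102.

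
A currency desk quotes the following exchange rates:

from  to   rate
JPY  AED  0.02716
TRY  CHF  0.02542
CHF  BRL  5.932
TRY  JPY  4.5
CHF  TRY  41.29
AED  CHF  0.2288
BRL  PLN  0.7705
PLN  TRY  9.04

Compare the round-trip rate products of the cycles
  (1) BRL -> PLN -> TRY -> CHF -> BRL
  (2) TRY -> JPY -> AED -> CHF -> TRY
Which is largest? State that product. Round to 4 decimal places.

1.1546

(1) 0.7705 × 9.04 × 0.02542 × 5.932 = 1.05031
(2) 4.5 × 0.02716 × 0.2288 × 41.29 = 1.15463
Highest is cycle (2) at 1.1546 (>1, arbitrage).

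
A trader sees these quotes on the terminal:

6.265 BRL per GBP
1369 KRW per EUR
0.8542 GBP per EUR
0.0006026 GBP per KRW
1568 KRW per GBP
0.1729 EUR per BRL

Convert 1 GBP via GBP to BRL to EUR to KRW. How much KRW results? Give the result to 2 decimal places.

1 GBP × 6.265 = 6.265 BRL
6.265 BRL × 0.1729 = 1.0832185 EUR
1.0832185 EUR × 1369 = 1482.9261265 KRW

1482.93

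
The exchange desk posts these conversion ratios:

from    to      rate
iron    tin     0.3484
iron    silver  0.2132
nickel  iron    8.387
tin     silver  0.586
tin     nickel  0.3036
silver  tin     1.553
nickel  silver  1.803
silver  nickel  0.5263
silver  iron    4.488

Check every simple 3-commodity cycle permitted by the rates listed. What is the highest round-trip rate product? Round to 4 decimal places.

0.9411

iron→silver→nickel→iron: 0.2132 × 0.5263 × 8.387 = 0.94108
iron→tin→silver→iron: 0.3484 × 0.586 × 4.488 = 0.91628
iron→tin→nickel→iron: 0.3484 × 0.3036 × 8.387 = 0.88713
nickel→silver→tin→nickel: 1.803 × 1.553 × 0.3036 = 0.85010
Maximum is iron→silver→nickel→iron at 0.9411; no arbitrage — every cycle loses value.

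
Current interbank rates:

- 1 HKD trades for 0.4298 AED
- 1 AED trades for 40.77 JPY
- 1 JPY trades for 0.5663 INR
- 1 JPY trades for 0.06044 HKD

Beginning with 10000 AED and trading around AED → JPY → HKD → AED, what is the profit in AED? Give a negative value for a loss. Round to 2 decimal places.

590.87

10000 AED × 40.77 = 407700 JPY
407700 JPY × 0.06044 = 24641.388 HKD
24641.388 HKD × 0.4298 = 10590.8685624 AED
Net change: 10590.8685624 − 10000 = 590.8685624 AED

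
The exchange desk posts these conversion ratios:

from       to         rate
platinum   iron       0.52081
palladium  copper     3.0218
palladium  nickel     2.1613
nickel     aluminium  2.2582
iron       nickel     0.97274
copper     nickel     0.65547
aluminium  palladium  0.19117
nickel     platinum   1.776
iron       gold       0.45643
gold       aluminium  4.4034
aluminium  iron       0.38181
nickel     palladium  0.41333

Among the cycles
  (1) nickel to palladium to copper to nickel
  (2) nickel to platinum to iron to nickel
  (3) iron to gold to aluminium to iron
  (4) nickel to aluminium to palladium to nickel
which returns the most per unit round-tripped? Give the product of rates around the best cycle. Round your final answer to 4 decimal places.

(1) 0.41333 × 3.0218 × 0.65547 = 0.81868
(2) 1.776 × 0.52081 × 0.97274 = 0.89974
(3) 0.45643 × 4.4034 × 0.38181 = 0.76738
(4) 2.2582 × 0.19117 × 2.1613 = 0.93303
Highest is cycle (4) at 0.9330 (≤1, no arbitrage).

0.9330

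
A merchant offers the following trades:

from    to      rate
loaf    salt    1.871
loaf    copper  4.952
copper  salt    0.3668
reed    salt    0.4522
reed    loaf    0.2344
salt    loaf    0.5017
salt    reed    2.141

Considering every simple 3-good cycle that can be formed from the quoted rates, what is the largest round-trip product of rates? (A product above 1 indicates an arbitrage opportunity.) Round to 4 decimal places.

salt→reed→loaf→salt: 2.141 × 0.2344 × 1.871 = 0.93896
salt→loaf→copper→salt: 0.5017 × 4.952 × 0.3668 = 0.91128
Maximum is salt→reed→loaf→salt at 0.9390; no arbitrage — every cycle loses value.

0.9390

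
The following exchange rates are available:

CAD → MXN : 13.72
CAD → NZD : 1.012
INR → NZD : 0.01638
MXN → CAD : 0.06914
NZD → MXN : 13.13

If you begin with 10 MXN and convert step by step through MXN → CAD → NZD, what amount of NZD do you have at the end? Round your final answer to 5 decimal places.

0.69970

10 MXN × 0.06914 = 0.6914 CAD
0.6914 CAD × 1.012 = 0.6996968 NZD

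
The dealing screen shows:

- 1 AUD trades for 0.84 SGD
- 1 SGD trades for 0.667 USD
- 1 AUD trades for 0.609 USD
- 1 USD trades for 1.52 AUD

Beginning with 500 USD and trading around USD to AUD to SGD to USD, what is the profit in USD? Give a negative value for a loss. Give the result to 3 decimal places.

500 USD × 1.52 = 760 AUD
760 AUD × 0.84 = 638.4 SGD
638.4 SGD × 0.667 = 425.8128 USD
Net change: 425.8128 − 500 = -74.1872 USD

-74.187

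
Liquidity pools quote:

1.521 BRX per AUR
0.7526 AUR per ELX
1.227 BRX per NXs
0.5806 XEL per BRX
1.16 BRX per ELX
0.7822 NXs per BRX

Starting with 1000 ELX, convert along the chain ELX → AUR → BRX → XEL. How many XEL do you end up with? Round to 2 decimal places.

1000 ELX × 0.7526 = 752.6 AUR
752.6 AUR × 1.521 = 1144.7046 BRX
1144.7046 BRX × 0.5806 = 664.61549076 XEL

664.62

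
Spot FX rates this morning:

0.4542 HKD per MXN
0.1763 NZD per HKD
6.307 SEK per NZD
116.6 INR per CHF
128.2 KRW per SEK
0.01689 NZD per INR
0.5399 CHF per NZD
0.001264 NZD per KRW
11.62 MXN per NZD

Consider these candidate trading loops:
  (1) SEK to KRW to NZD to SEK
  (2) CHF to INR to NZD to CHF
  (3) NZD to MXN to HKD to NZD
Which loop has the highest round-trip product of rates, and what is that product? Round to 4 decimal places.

(1) 128.2 × 0.001264 × 6.307 = 1.02202
(2) 116.6 × 0.01689 × 0.5399 = 1.06327
(3) 11.62 × 0.4542 × 0.1763 = 0.93048
Highest is cycle (2) at 1.0633 (>1, arbitrage).

1.0633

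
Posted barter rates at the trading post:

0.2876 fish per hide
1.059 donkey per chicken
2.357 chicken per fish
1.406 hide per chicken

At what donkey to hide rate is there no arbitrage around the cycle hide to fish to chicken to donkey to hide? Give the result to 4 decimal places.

Known legs of the cycle: 0.2876 × 2.357 × 1.059 = 0.7178677188
For no arbitrage the full-cycle product must be 1, so the missing rate is 1 / 0.7178677188 ≈ 1.393014.

1.3930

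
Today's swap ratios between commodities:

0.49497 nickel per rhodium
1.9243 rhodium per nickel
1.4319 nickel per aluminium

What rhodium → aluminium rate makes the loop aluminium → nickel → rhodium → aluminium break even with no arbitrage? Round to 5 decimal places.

Known legs of the cycle: 1.4319 × 1.9243 = 2.75540517
For no arbitrage the full-cycle product must be 1, so the missing rate is 1 / 2.75540517 ≈ 0.3629230.

0.36292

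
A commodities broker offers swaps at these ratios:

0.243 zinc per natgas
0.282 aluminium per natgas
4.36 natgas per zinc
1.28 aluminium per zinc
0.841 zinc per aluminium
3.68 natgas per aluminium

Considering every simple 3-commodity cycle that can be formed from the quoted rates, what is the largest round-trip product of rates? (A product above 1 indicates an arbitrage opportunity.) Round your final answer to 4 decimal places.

natgas→zinc→aluminium→natgas: 0.243 × 1.28 × 3.68 = 1.14463
natgas→aluminium→zinc→natgas: 0.282 × 0.841 × 4.36 = 1.03403
Maximum is natgas→zinc→aluminium→natgas at 1.1446; arbitrage exists.

1.1446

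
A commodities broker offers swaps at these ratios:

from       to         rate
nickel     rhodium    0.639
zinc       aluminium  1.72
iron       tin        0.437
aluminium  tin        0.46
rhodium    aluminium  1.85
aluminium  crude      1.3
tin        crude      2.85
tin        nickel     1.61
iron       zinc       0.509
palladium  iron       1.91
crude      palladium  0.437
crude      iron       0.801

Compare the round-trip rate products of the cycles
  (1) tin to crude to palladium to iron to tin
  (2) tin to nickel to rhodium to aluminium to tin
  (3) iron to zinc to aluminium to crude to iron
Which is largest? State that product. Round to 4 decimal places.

(1) 2.85 × 0.437 × 1.91 × 0.437 = 1.03954
(2) 1.61 × 0.639 × 1.85 × 0.46 = 0.87550
(3) 0.509 × 1.72 × 1.3 × 0.801 = 0.91164
Highest is cycle (1) at 1.0395 (>1, arbitrage).

1.0395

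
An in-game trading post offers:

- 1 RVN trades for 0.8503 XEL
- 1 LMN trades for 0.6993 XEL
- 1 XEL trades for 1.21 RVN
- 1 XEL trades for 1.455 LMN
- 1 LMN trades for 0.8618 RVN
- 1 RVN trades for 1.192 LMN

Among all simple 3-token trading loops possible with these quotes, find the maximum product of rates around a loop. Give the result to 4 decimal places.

1.0662

LMN→RVN→XEL→LMN: 0.8618 × 0.8503 × 1.455 = 1.06621
LMN→XEL→RVN→LMN: 0.6993 × 1.21 × 1.192 = 1.00861
Maximum is LMN→RVN→XEL→LMN at 1.0662; arbitrage exists.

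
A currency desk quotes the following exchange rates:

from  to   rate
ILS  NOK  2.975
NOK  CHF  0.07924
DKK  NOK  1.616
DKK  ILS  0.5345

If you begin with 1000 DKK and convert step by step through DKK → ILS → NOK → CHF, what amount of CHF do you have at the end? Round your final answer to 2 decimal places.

126.00

1000 DKK × 0.5345 = 534.5 ILS
534.5 ILS × 2.975 = 1590.1375 NOK
1590.1375 NOK × 0.07924 = 126.0024955 CHF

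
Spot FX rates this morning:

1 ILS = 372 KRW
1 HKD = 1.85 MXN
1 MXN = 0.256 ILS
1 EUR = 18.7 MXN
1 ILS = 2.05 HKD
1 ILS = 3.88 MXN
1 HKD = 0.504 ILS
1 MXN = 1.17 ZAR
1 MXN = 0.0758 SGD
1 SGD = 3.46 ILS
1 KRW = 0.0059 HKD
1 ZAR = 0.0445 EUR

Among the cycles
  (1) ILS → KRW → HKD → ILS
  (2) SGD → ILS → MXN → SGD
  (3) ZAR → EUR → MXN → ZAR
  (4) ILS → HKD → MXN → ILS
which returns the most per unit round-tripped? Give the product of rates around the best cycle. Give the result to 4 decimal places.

(1) 372 × 0.0059 × 0.504 = 1.10618
(2) 3.46 × 3.88 × 0.0758 = 1.01760
(3) 0.0445 × 18.7 × 1.17 = 0.97362
(4) 2.05 × 1.85 × 0.256 = 0.97088
Highest is cycle (1) at 1.1062 (>1, arbitrage).

1.1062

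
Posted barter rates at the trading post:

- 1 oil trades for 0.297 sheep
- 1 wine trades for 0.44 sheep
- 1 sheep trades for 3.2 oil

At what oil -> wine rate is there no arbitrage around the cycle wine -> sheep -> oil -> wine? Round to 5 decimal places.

Known legs of the cycle: 0.44 × 3.2 = 1.408
For no arbitrage the full-cycle product must be 1, so the missing rate is 1 / 1.408 ≈ 0.7102273.

0.71023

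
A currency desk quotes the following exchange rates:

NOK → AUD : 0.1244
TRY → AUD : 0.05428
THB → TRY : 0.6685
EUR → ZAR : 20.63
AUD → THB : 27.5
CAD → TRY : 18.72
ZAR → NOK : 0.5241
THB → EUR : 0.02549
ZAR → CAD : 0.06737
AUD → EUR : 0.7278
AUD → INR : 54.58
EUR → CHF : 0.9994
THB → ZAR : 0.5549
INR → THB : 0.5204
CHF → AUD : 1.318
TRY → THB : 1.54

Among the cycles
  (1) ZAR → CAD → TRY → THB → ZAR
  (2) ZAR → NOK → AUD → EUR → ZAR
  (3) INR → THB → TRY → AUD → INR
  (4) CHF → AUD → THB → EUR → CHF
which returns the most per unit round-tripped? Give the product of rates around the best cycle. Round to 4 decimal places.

(1) 0.06737 × 18.72 × 1.54 × 0.5549 = 1.07772
(2) 0.5241 × 0.1244 × 0.7278 × 20.63 = 0.97892
(3) 0.5204 × 0.6685 × 0.05428 × 54.58 = 1.03065
(4) 1.318 × 27.5 × 0.02549 × 0.9994 = 0.92333
Highest is cycle (1) at 1.0777 (>1, arbitrage).

1.0777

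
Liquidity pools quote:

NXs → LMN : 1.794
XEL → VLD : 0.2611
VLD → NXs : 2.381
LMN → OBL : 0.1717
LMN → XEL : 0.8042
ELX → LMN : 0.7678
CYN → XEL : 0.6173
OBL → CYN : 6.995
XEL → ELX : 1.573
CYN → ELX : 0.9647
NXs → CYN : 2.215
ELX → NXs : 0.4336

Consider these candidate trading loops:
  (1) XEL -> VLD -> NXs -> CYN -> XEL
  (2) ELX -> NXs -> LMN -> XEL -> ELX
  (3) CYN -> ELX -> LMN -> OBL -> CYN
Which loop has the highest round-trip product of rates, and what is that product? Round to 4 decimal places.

(1) 0.2611 × 2.381 × 2.215 × 0.6173 = 0.85003
(2) 0.4336 × 1.794 × 0.8042 × 1.573 = 0.98402
(3) 0.9647 × 0.7678 × 0.1717 × 6.995 = 0.88961
Highest is cycle (2) at 0.9840 (≤1, no arbitrage).

0.9840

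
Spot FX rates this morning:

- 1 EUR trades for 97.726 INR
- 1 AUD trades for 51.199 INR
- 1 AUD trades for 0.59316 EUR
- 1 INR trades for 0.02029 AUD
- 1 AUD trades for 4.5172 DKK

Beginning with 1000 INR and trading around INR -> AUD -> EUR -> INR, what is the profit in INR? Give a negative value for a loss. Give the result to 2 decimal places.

176.15

1000 INR × 0.02029 = 20.29 AUD
20.29 AUD × 0.59316 = 12.0352164 EUR
12.0352164 EUR × 97.726 = 1176.1535579064 INR
Net change: 1176.1535579064 − 1000 = 176.1535579064 INR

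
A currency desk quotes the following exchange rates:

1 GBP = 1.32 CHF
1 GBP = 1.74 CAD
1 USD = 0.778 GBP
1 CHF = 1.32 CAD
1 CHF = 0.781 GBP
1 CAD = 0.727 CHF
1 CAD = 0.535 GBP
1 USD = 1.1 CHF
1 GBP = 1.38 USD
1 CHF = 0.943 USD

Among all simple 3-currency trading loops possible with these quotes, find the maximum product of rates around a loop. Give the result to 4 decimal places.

USD→CHF→GBP→USD: 1.1 × 0.781 × 1.38 = 1.18556
CAD→CHF→GBP→CAD: 0.727 × 0.781 × 1.74 = 0.98795
USD→GBP→CHF→USD: 0.778 × 1.32 × 0.943 = 0.96842
CAD→GBP→CHF→CAD: 0.535 × 1.32 × 1.32 = 0.93218
Maximum is USD→CHF→GBP→USD at 1.1856; arbitrage exists.

1.1856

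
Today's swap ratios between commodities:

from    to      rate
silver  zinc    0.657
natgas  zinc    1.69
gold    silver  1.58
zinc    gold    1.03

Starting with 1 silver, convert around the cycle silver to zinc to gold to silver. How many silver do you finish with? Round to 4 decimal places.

1.0692

1 silver × 0.657 = 0.657 zinc
0.657 zinc × 1.03 = 0.67671 gold
0.67671 gold × 1.58 = 1.0692018 silver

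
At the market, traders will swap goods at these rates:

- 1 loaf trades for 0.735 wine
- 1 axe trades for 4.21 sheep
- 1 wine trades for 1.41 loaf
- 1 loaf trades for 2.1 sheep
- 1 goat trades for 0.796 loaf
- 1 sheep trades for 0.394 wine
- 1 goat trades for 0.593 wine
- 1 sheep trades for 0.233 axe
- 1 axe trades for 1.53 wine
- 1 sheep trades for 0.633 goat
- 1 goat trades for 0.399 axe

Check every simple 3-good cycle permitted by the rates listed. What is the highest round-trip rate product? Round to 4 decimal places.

sheep→wine→loaf→sheep: 0.394 × 1.41 × 2.1 = 1.16663
sheep→goat→axe→sheep: 0.633 × 0.399 × 4.21 = 1.06331
sheep→goat→loaf→sheep: 0.633 × 0.796 × 2.1 = 1.05812
Maximum is sheep→wine→loaf→sheep at 1.1666; arbitrage exists.

1.1666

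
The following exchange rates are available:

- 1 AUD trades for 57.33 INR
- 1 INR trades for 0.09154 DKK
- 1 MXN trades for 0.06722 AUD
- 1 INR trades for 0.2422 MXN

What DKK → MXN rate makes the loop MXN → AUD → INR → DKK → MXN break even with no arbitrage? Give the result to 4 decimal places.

Known legs of the cycle: 0.06722 × 57.33 × 0.09154 = 0.352769766804
For no arbitrage the full-cycle product must be 1, so the missing rate is 1 / 0.352769766804 ≈ 2.834710.

2.8347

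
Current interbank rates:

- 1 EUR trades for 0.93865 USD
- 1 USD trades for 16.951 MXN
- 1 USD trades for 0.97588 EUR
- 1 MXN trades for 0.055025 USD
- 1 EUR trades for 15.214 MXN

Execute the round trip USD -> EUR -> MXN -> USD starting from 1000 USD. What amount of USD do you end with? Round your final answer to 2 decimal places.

816.96

1000 USD × 0.97588 = 975.88 EUR
975.88 EUR × 15.214 = 14847.03832 MXN
14847.03832 MXN × 0.055025 = 816.958283558 USD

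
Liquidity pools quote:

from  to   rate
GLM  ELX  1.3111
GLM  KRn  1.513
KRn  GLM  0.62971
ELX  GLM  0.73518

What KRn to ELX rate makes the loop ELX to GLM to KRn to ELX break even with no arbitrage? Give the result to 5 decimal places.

Known legs of the cycle: 0.73518 × 1.513 = 1.11232734
For no arbitrage the full-cycle product must be 1, so the missing rate is 1 / 1.11232734 ≈ 0.8990159.

0.89902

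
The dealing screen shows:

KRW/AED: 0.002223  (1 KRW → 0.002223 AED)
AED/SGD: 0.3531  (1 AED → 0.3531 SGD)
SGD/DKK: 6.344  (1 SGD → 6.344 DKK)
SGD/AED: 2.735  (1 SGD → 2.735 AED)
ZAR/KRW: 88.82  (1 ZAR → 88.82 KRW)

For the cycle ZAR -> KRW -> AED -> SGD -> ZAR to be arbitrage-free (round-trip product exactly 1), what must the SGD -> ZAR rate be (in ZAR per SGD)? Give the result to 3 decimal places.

Known legs of the cycle: 88.82 × 0.002223 × 0.3531 = 0.069718486266
For no arbitrage the full-cycle product must be 1, so the missing rate is 1 / 0.069718486266 ≈ 14.34340.

14.343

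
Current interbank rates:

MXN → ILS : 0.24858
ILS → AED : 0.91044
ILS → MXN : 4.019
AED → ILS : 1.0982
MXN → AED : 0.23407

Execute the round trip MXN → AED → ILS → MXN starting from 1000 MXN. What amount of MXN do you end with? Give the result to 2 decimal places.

1000 MXN × 0.23407 = 234.07 AED
234.07 AED × 1.0982 = 257.055674 ILS
257.055674 ILS × 4.019 = 1033.106753806 MXN

1033.11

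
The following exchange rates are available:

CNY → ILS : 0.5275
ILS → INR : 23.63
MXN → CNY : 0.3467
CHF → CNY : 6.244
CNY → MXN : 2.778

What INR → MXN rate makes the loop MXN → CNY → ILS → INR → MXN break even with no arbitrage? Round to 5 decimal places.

0.23140

Known legs of the cycle: 0.3467 × 0.5275 × 23.63 = 4.3215548275
For no arbitrage the full-cycle product must be 1, so the missing rate is 1 / 4.3215548275 ≈ 0.2313982.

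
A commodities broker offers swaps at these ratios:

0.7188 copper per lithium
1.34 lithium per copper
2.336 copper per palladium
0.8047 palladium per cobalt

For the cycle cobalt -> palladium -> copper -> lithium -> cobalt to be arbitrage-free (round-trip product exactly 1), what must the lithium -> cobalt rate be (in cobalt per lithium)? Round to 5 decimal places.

Known legs of the cycle: 0.8047 × 2.336 × 1.34 = 2.518904128
For no arbitrage the full-cycle product must be 1, so the missing rate is 1 / 2.518904128 ≈ 0.3969980.

0.39700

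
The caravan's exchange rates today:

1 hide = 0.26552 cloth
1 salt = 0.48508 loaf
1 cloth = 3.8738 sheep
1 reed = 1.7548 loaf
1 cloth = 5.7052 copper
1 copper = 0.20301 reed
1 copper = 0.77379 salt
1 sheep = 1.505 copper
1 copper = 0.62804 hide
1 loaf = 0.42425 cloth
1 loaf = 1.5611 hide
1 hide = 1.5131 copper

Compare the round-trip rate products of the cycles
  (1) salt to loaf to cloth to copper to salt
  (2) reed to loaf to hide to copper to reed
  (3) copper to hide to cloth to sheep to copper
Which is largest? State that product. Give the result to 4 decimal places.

0.9722

(1) 0.48508 × 0.42425 × 5.7052 × 0.77379 = 0.90851
(2) 1.7548 × 1.5611 × 1.5131 × 0.20301 = 0.84148
(3) 0.62804 × 0.26552 × 3.8738 × 1.505 = 0.97221
Highest is cycle (3) at 0.9722 (≤1, no arbitrage).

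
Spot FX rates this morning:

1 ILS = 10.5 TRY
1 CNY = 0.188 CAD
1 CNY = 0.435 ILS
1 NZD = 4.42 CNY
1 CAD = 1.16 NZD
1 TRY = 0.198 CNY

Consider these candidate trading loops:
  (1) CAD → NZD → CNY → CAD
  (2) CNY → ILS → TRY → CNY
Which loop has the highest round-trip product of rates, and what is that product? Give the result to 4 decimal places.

0.9639

(1) 1.16 × 4.42 × 0.188 = 0.96391
(2) 0.435 × 10.5 × 0.198 = 0.90437
Highest is cycle (1) at 0.9639 (≤1, no arbitrage).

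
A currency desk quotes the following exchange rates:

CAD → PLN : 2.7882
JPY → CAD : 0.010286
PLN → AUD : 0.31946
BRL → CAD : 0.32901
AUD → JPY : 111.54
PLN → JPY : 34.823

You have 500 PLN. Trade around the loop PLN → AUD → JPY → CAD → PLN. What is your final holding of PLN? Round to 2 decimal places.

510.96

500 PLN × 0.31946 = 159.73 AUD
159.73 AUD × 111.54 = 17816.2842 JPY
17816.2842 JPY × 0.010286 = 183.2582992812 CAD
183.2582992812 CAD × 2.7882 = 510.96079005584184 PLN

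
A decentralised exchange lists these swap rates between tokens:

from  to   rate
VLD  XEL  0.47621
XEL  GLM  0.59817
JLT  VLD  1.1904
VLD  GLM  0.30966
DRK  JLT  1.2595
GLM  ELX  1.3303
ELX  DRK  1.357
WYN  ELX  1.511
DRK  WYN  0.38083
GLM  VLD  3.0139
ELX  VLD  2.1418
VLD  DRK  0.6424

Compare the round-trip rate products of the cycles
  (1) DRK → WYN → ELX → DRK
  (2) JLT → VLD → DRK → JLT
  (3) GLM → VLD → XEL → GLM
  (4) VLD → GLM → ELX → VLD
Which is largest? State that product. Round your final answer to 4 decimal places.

(1) 0.38083 × 1.511 × 1.357 = 0.78086
(2) 1.1904 × 0.6424 × 1.2595 = 0.96316
(3) 3.0139 × 0.47621 × 0.59817 = 0.85852
(4) 0.30966 × 1.3303 × 2.1418 = 0.88229
Highest is cycle (2) at 0.9632 (≤1, no arbitrage).

0.9632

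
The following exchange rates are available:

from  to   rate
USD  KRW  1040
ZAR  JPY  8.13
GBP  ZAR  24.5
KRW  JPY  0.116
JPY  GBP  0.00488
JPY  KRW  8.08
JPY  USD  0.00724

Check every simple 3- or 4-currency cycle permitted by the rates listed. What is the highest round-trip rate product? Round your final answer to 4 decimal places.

GBP→ZAR→JPY→GBP: 24.5 × 8.13 × 0.00488 = 0.97202
KRW→JPY→USD→KRW: 0.116 × 0.00724 × 1040 = 0.87343
Maximum is GBP→ZAR→JPY→GBP at 0.9720; no arbitrage — every cycle loses value.

0.9720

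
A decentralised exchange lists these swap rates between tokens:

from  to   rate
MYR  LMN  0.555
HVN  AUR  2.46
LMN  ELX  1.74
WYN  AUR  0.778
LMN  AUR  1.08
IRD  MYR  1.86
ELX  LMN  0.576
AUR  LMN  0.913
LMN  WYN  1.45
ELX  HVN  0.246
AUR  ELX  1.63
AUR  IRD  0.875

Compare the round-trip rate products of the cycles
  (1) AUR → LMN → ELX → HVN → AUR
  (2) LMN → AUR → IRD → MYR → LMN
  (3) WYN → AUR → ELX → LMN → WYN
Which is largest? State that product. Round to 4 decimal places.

(1) 0.913 × 1.74 × 0.246 × 2.46 = 0.96137
(2) 1.08 × 0.875 × 1.86 × 0.555 = 0.97552
(3) 0.778 × 1.63 × 0.576 × 1.45 = 1.05915
Highest is cycle (3) at 1.0592 (>1, arbitrage).

1.0592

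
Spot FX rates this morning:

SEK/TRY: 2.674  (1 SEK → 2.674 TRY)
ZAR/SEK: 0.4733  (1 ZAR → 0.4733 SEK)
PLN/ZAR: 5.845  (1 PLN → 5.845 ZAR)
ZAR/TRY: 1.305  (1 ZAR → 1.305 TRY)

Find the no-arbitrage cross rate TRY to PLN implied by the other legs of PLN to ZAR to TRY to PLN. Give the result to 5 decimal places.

0.13110

Known legs of the cycle: 5.845 × 1.305 = 7.627725
For no arbitrage the full-cycle product must be 1, so the missing rate is 1 / 7.627725 ≈ 0.1311007.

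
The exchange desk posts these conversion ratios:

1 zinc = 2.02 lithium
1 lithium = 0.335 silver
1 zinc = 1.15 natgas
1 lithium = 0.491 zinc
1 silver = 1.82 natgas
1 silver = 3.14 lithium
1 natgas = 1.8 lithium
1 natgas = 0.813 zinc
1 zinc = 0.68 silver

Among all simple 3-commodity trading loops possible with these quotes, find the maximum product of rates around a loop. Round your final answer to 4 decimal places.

silver→natgas→lithium→silver: 1.82 × 1.8 × 0.335 = 1.09746
silver→lithium→zinc→silver: 3.14 × 0.491 × 0.68 = 1.04838
zinc→natgas→lithium→zinc: 1.15 × 1.8 × 0.491 = 1.01637
silver→natgas→zinc→silver: 1.82 × 0.813 × 0.68 = 1.00617
Maximum is silver→natgas→lithium→silver at 1.0975; arbitrage exists.

1.0975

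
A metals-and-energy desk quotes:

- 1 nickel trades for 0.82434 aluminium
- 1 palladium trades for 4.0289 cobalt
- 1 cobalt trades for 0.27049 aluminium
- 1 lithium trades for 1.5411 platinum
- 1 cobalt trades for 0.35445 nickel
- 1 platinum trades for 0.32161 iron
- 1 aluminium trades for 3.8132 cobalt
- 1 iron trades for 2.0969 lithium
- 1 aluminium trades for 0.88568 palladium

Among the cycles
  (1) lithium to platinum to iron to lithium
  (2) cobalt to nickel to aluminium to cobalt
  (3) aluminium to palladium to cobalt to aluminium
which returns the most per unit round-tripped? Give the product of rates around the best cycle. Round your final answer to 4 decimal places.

1.1142

(1) 1.5411 × 0.32161 × 2.0969 = 1.03929
(2) 0.35445 × 0.82434 × 3.8132 = 1.11417
(3) 0.88568 × 4.0289 × 0.27049 = 0.96519
Highest is cycle (2) at 1.1142 (>1, arbitrage).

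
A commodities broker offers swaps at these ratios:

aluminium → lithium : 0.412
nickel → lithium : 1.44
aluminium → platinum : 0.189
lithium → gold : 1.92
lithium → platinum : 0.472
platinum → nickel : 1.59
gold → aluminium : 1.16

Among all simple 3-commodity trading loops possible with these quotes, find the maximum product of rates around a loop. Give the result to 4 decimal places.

1.0807

nickel→lithium→platinum→nickel: 1.44 × 0.472 × 1.59 = 1.08069
aluminium→lithium→gold→aluminium: 0.412 × 1.92 × 1.16 = 0.91761
Maximum is nickel→lithium→platinum→nickel at 1.0807; arbitrage exists.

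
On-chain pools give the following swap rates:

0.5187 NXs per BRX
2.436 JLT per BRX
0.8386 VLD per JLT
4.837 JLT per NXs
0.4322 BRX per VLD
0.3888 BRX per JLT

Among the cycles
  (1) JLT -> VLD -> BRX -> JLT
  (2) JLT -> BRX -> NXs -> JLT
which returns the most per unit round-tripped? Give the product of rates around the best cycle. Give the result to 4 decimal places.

(1) 0.8386 × 0.4322 × 2.436 = 0.88291
(2) 0.3888 × 0.5187 × 4.837 = 0.97548
Highest is cycle (2) at 0.9755 (≤1, no arbitrage).

0.9755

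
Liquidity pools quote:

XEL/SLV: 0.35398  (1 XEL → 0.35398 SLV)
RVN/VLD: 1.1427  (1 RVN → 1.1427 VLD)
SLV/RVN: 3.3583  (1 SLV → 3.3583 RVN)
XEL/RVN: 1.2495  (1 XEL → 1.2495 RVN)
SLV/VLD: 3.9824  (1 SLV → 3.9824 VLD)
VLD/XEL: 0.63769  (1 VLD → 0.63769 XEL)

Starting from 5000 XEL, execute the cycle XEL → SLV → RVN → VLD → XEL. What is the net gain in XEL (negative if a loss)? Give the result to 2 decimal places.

-668.78

5000 XEL × 0.35398 = 1769.9 SLV
1769.9 SLV × 3.3583 = 5943.85517 RVN
5943.85517 RVN × 1.1427 = 6792.043302759 VLD
6792.043302759 VLD × 0.63769 = 4331.21809373638671 XEL
Net change: 4331.21809373638671 − 5000 = -668.78190626361329 XEL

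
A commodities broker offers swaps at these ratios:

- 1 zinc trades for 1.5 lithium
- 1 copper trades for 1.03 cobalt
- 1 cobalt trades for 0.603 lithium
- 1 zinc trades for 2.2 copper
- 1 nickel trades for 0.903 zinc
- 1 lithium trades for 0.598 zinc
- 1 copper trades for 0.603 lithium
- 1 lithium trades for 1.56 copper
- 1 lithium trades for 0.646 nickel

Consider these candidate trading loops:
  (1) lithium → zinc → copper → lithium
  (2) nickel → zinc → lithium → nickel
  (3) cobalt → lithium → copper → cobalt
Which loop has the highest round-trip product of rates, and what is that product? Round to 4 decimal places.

(1) 0.598 × 2.2 × 0.603 = 0.79331
(2) 0.903 × 1.5 × 0.646 = 0.87501
(3) 0.603 × 1.56 × 1.03 = 0.96890
Highest is cycle (3) at 0.9689 (≤1, no arbitrage).

0.9689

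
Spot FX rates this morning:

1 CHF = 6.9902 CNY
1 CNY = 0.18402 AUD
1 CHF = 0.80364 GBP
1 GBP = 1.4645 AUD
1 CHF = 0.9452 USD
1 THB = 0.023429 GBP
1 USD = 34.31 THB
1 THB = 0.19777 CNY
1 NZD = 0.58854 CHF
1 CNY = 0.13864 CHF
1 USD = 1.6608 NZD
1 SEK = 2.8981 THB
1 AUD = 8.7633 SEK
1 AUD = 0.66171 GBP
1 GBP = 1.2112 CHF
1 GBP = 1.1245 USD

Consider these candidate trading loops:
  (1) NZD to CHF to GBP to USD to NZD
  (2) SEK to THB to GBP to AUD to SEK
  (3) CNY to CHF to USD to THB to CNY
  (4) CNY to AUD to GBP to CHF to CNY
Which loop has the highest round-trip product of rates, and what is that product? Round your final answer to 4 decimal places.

1.0310

(1) 0.58854 × 0.80364 × 1.1245 × 1.6608 = 0.88331
(2) 2.8981 × 0.023429 × 1.4645 × 8.7633 = 0.87141
(3) 0.13864 × 0.9452 × 34.31 × 0.19777 = 0.88919
(4) 0.18402 × 0.66171 × 1.2112 × 6.9902 = 1.03095
Highest is cycle (4) at 1.0310 (>1, arbitrage).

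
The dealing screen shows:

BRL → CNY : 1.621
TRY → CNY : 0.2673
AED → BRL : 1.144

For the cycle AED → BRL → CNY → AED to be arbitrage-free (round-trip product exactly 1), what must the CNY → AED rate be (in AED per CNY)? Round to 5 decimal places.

0.53925

Known legs of the cycle: 1.144 × 1.621 = 1.854424
For no arbitrage the full-cycle product must be 1, so the missing rate is 1 / 1.854424 ≈ 0.5392510.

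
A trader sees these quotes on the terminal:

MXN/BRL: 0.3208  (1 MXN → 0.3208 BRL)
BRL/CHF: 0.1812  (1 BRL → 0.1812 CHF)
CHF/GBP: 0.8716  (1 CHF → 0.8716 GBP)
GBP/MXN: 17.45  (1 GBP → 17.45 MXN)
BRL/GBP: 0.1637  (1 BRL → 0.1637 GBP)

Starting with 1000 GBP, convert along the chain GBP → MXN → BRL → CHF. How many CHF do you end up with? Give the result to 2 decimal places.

1014.35

1000 GBP × 17.45 = 17450 MXN
17450 MXN × 0.3208 = 5597.96 BRL
5597.96 BRL × 0.1812 = 1014.350352 CHF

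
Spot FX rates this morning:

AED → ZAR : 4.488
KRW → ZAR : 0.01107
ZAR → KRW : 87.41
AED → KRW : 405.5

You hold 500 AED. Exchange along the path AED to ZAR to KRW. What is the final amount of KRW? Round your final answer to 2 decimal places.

196148.04

500 AED × 4.488 = 2244 ZAR
2244 ZAR × 87.41 = 196148.04 KRW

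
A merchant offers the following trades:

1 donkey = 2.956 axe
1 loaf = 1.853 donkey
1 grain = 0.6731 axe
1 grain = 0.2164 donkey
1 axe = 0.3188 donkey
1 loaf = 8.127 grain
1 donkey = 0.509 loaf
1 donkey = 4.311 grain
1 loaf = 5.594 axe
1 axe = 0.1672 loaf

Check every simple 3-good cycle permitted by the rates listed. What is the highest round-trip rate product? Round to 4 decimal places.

axe→donkey→grain→axe: 0.3188 × 4.311 × 0.6731 = 0.92507
loaf→donkey→axe→loaf: 1.853 × 2.956 × 0.1672 = 0.91583
loaf→grain→axe→loaf: 8.127 × 0.6731 × 0.1672 = 0.91463
loaf→axe→donkey→loaf: 5.594 × 0.3188 × 0.509 = 0.90773
loaf→grain→donkey→loaf: 8.127 × 0.2164 × 0.509 = 0.89517
Maximum is axe→donkey→grain→axe at 0.9251; no arbitrage — every cycle loses value.

0.9251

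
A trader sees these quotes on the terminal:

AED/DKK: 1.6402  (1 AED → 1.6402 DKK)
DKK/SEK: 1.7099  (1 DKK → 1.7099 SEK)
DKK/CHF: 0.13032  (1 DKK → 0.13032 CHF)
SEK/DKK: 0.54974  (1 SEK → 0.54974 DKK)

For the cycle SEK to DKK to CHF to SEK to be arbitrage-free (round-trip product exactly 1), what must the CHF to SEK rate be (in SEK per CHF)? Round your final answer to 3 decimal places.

Known legs of the cycle: 0.54974 × 0.13032 = 0.0716421168
For no arbitrage the full-cycle product must be 1, so the missing rate is 1 / 0.0716421168 ≈ 13.95827.

13.958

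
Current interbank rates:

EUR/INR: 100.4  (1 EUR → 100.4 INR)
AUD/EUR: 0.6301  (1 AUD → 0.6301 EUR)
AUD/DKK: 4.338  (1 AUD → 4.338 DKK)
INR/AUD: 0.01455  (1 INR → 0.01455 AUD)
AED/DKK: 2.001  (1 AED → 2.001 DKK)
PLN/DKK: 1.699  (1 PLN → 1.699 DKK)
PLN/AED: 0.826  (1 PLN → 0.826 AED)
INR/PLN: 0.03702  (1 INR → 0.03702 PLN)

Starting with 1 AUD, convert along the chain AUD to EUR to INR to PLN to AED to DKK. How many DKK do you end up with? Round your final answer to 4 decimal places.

1 AUD × 0.6301 = 0.6301 EUR
0.6301 EUR × 100.4 = 63.26204 INR
63.26204 INR × 0.03702 = 2.3419607208 PLN
2.3419607208 PLN × 0.826 = 1.9344595553808 AED
1.9344595553808 AED × 2.001 = 3.8708535703169808 DKK

3.8709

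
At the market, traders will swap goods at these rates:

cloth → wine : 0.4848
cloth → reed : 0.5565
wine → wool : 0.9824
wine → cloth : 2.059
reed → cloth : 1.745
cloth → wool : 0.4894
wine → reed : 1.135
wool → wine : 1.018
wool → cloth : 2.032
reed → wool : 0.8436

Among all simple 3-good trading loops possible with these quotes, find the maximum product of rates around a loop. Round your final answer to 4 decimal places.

1.0258

wine→cloth→wool→wine: 2.059 × 0.4894 × 1.018 = 1.02581
wine→reed→wool→wine: 1.135 × 0.8436 × 1.018 = 0.97472
wine→wool→cloth→wine: 0.9824 × 2.032 × 0.4848 = 0.96778
wine→reed→cloth→wine: 1.135 × 1.745 × 0.4848 = 0.96018
wool→cloth→reed→wool: 2.032 × 0.5565 × 0.8436 = 0.95395
Maximum is wine→cloth→wool→wine at 1.0258; arbitrage exists.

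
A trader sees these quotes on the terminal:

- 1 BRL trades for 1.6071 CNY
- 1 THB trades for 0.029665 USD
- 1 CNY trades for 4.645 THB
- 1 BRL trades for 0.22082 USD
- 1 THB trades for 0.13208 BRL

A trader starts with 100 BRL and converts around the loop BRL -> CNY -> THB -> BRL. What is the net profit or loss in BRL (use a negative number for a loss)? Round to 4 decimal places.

-1.4026

100 BRL × 1.6071 = 160.71 CNY
160.71 CNY × 4.645 = 746.49795 THB
746.49795 THB × 0.13208 = 98.597449236 BRL
Net change: 98.597449236 − 100 = -1.402550764 BRL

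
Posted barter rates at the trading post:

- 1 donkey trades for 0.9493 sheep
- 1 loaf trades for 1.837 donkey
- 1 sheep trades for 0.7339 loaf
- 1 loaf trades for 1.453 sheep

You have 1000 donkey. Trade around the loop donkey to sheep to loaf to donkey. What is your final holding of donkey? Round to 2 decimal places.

1279.82

1000 donkey × 0.9493 = 949.3 sheep
949.3 sheep × 0.7339 = 696.69127 loaf
696.69127 loaf × 1.837 = 1279.82186299 donkey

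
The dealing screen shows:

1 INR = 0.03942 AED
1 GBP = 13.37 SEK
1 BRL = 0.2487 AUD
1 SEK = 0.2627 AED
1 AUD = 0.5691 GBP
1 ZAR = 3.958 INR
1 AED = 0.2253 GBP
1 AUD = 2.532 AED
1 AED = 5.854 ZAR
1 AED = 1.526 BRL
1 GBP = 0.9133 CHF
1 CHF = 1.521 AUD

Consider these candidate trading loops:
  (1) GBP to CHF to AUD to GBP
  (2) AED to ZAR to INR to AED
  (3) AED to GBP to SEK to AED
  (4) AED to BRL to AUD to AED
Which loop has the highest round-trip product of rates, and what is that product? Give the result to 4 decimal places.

(1) 0.9133 × 1.521 × 0.5691 = 0.79055
(2) 5.854 × 3.958 × 0.03942 = 0.91337
(3) 0.2253 × 13.37 × 0.2627 = 0.79132
(4) 1.526 × 0.2487 × 2.532 = 0.96094
Highest is cycle (4) at 0.9609 (≤1, no arbitrage).

0.9609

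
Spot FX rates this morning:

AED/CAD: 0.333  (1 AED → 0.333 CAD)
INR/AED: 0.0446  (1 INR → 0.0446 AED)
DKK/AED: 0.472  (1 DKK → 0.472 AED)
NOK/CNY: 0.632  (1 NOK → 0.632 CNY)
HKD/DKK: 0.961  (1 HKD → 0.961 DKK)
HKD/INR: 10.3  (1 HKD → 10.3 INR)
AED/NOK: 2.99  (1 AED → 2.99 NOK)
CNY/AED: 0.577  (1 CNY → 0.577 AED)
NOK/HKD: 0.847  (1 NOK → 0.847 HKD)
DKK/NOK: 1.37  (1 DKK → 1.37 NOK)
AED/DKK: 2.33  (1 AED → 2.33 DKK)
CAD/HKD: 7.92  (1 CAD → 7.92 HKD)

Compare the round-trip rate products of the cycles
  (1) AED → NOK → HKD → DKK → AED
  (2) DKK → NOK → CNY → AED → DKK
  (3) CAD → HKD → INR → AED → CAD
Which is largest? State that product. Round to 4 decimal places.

(1) 2.99 × 0.847 × 0.961 × 0.472 = 1.14874
(2) 1.37 × 0.632 × 0.577 × 2.33 = 1.16404
(3) 7.92 × 10.3 × 0.0446 × 0.333 = 1.21155
Highest is cycle (3) at 1.2116 (>1, arbitrage).

1.2116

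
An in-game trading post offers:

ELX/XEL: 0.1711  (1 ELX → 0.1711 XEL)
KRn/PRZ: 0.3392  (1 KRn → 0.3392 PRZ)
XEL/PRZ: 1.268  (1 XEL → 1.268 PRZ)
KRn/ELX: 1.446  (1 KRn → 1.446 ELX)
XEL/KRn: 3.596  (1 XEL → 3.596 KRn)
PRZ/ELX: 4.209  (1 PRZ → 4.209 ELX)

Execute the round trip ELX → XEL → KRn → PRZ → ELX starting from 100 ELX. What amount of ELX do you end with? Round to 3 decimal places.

87.842

100 ELX × 0.1711 = 17.11 XEL
17.11 XEL × 3.596 = 61.52756 KRn
61.52756 KRn × 0.3392 = 20.870148352 PRZ
20.870148352 PRZ × 4.209 = 87.842454413568 ELX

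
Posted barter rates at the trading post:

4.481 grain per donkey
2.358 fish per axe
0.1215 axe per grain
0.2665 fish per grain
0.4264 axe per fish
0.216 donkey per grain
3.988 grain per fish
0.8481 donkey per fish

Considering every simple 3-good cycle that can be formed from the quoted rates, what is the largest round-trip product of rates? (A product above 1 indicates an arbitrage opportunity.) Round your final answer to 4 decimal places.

fish→grain→axe→fish: 3.988 × 0.1215 × 2.358 = 1.14255
fish→donkey→grain→fish: 0.8481 × 4.481 × 0.2665 = 1.01279
Maximum is fish→grain→axe→fish at 1.1426; arbitrage exists.

1.1426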